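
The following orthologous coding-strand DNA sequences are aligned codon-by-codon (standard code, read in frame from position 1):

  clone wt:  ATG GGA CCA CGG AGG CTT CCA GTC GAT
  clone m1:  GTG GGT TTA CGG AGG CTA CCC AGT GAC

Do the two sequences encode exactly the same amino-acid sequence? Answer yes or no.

Codon 1: ATG Met / GTG Val — nonsynonymous.
Codon 2: GGA Gly / GGT Gly — synonymous.
Codon 3: CCA Pro / TTA Leu — nonsynonymous.
Codon 4: CGG Arg / CGG Arg — identical.
Codon 5: AGG Arg / AGG Arg — identical.
Codon 6: CTT Leu / CTA Leu — synonymous.
Codon 7: CCA Pro / CCC Pro — synonymous.
Codon 8: GTC Val / AGT Ser — nonsynonymous.
Codon 9: GAT Asp / GAC Asp — synonymous.
Nonsynonymous differences: 3 → different protein.

no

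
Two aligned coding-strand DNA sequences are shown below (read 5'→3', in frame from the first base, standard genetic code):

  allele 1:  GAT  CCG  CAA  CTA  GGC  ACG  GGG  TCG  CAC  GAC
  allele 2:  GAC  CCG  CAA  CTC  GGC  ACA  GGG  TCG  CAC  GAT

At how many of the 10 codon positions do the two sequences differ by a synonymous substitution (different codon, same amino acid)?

Codon 1: GAT Asp / GAC Asp — synonymous.
Codon 2: CCG Pro / CCG Pro — identical.
Codon 3: CAA Gln / CAA Gln — identical.
Codon 4: CTA Leu / CTC Leu — synonymous.
Codon 5: GGC Gly / GGC Gly — identical.
Codon 6: ACG Thr / ACA Thr — synonymous.
Codon 7: GGG Gly / GGG Gly — identical.
Codon 8: TCG Ser / TCG Ser — identical.
Codon 9: CAC His / CAC His — identical.
Codon 10: GAC Asp / GAT Asp — synonymous.
Synonymous differences: 4.

4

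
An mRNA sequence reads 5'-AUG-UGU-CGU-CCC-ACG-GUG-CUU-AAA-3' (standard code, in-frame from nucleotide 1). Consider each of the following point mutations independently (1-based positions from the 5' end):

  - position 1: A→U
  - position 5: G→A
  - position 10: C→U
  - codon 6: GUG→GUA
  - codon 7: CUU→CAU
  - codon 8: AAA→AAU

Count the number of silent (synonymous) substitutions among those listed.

1

Codon 1: AUG (Met) → UUG (Leu) — missense.
Codon 2: UGU (Cys) → UAU (Tyr) — missense.
Codon 4: CCC (Pro) → UCC (Ser) — missense.
Codon 6: GUG (Val) → GUA (Val) — synonymous.
Codon 7: CUU (Leu) → CAU (His) — missense.
Codon 8: AAA (Lys) → AAU (Asn) — missense.
Synonymous: 1 of 6.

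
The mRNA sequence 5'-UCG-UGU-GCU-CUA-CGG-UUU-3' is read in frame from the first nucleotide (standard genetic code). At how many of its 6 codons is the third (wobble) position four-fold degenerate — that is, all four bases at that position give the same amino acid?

Codon 1 UCG (Ser): third position 4-fold.
Codon 2 UGU (Cys): third position 2-fold.
Codon 3 GCU (Ala): third position 4-fold.
Codon 4 CUA (Leu): third position 4-fold.
Codon 5 CGG (Arg): third position 4-fold.
Codon 6 UUU (Phe): third position 2-fold.
Four-fold degenerate third positions: 4.

4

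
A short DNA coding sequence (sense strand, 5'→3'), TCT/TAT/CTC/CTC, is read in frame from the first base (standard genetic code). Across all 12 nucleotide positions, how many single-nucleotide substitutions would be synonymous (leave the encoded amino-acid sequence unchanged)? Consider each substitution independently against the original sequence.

Codon 1 (TCT, Ser): 3 synonymous substitutions.
Codon 2 (TAT, Tyr): 1 synonymous substitution.
Codon 3 (CTC, Leu): 3 synonymous substitutions.
Codon 4 (CTC, Leu): 3 synonymous substitutions.
Total: 3 + 1 + 3 + 3 = 10.

10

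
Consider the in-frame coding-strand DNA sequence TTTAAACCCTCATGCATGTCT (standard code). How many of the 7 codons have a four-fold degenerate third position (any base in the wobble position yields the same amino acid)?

Codon 1 TTT (Phe): third position 2-fold.
Codon 2 AAA (Lys): third position 2-fold.
Codon 3 CCC (Pro): third position 4-fold.
Codon 4 TCA (Ser): third position 4-fold.
Codon 5 TGC (Cys): third position 2-fold.
Codon 6 ATG (Met): third position 1-fold.
Codon 7 TCT (Ser): third position 4-fold.
Four-fold degenerate third positions: 3.

3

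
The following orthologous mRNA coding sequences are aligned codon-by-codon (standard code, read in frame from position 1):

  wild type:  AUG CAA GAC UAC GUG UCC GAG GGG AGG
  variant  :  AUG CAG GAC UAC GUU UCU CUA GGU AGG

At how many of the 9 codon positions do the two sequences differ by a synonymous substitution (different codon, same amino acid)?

Codon 1: AUG Met / AUG Met — identical.
Codon 2: CAA Gln / CAG Gln — synonymous.
Codon 3: GAC Asp / GAC Asp — identical.
Codon 4: UAC Tyr / UAC Tyr — identical.
Codon 5: GUG Val / GUU Val — synonymous.
Codon 6: UCC Ser / UCU Ser — synonymous.
Codon 7: GAG Glu / CUA Leu — nonsynonymous.
Codon 8: GGG Gly / GGU Gly — synonymous.
Codon 9: AGG Arg / AGG Arg — identical.
Synonymous differences: 4.

4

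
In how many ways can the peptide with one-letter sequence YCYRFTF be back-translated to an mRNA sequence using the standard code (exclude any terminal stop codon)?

768

Tyr: 2 codons.
Cys: 2 codons.
Tyr: 2 codons.
Arg: 6 codons.
Phe: 2 codons.
Thr: 4 codons.
Phe: 2 codons.
2 × 2 × 2 × 6 × 2 × 4 × 2 = 768.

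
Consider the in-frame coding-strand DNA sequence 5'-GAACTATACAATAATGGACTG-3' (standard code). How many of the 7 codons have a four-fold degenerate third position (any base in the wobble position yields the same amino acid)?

3

Codon 1 GAA (Glu): third position 2-fold.
Codon 2 CTA (Leu): third position 4-fold.
Codon 3 TAC (Tyr): third position 2-fold.
Codon 4 AAT (Asn): third position 2-fold.
Codon 5 AAT (Asn): third position 2-fold.
Codon 6 GGA (Gly): third position 4-fold.
Codon 7 CTG (Leu): third position 4-fold.
Four-fold degenerate third positions: 3.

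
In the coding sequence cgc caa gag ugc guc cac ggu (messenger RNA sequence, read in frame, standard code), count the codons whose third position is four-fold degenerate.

Codon 1 CGC (Arg): third position 4-fold.
Codon 2 CAA (Gln): third position 2-fold.
Codon 3 GAG (Glu): third position 2-fold.
Codon 4 UGC (Cys): third position 2-fold.
Codon 5 GUC (Val): third position 4-fold.
Codon 6 CAC (His): third position 2-fold.
Codon 7 GGU (Gly): third position 4-fold.
Four-fold degenerate third positions: 3.

3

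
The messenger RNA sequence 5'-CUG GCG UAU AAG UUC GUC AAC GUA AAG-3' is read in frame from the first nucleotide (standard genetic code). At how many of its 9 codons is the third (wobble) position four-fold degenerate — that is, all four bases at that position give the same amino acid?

4

Codon 1 CUG (Leu): third position 4-fold.
Codon 2 GCG (Ala): third position 4-fold.
Codon 3 UAU (Tyr): third position 2-fold.
Codon 4 AAG (Lys): third position 2-fold.
Codon 5 UUC (Phe): third position 2-fold.
Codon 6 GUC (Val): third position 4-fold.
Codon 7 AAC (Asn): third position 2-fold.
Codon 8 GUA (Val): third position 4-fold.
Codon 9 AAG (Lys): third position 2-fold.
Four-fold degenerate third positions: 4.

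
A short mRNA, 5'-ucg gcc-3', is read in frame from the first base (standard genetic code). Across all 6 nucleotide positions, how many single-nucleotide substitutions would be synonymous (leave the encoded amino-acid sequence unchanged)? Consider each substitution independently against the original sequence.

Codon 1 (UCG, Ser): 3 synonymous substitutions.
Codon 2 (GCC, Ala): 3 synonymous substitutions.
Total: 3 + 3 = 6.

6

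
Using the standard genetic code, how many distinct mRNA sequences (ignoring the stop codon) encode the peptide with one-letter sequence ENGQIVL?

Glu: 2 codons.
Asn: 2 codons.
Gly: 4 codons.
Gln: 2 codons.
Ile: 3 codons.
Val: 4 codons.
Leu: 6 codons.
2 × 2 × 4 × 2 × 3 × 4 × 6 = 2304.

2304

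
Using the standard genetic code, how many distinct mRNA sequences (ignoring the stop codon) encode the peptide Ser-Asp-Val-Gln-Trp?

Ser: 6 codons.
Asp: 2 codons.
Val: 4 codons.
Gln: 2 codons.
Trp: 1 codon.
6 × 2 × 4 × 2 × 1 = 96.

96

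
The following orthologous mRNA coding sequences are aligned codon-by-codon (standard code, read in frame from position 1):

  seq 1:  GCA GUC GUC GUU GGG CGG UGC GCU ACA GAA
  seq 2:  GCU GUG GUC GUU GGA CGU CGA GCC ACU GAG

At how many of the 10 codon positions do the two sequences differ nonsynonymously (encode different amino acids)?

Codon 1: GCA Ala / GCU Ala — synonymous.
Codon 2: GUC Val / GUG Val — synonymous.
Codon 3: GUC Val / GUC Val — identical.
Codon 4: GUU Val / GUU Val — identical.
Codon 5: GGG Gly / GGA Gly — synonymous.
Codon 6: CGG Arg / CGU Arg — synonymous.
Codon 7: UGC Cys / CGA Arg — nonsynonymous.
Codon 8: GCU Ala / GCC Ala — synonymous.
Codon 9: ACA Thr / ACU Thr — synonymous.
Codon 10: GAA Glu / GAG Glu — synonymous.
Nonsynonymous differences: 1.

1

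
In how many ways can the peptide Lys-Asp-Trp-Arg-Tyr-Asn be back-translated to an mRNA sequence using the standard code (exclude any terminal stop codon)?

96

Lys: 2 codons.
Asp: 2 codons.
Trp: 1 codon.
Arg: 6 codons.
Tyr: 2 codons.
Asn: 2 codons.
2 × 2 × 1 × 6 × 2 × 2 = 96.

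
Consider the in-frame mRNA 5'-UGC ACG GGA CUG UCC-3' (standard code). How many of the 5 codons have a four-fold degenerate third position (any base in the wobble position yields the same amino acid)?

Codon 1 UGC (Cys): third position 2-fold.
Codon 2 ACG (Thr): third position 4-fold.
Codon 3 GGA (Gly): third position 4-fold.
Codon 4 CUG (Leu): third position 4-fold.
Codon 5 UCC (Ser): third position 4-fold.
Four-fold degenerate third positions: 4.

4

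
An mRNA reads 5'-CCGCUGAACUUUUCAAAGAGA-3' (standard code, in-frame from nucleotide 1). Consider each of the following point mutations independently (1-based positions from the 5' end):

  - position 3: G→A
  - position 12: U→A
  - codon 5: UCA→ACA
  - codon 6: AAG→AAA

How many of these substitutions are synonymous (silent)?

2

Codon 1: CCG (Pro) → CCA (Pro) — synonymous.
Codon 4: UUU (Phe) → UUA (Leu) — missense.
Codon 5: UCA (Ser) → ACA (Thr) — missense.
Codon 6: AAG (Lys) → AAA (Lys) — synonymous.
Synonymous: 2 of 4.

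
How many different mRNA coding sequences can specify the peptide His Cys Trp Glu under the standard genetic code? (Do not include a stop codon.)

8

His: 2 codons.
Cys: 2 codons.
Trp: 1 codon.
Glu: 2 codons.
2 × 2 × 1 × 2 = 8.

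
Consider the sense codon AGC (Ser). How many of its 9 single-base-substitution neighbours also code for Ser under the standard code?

Position 1: none → 0 synonymous.
Position 2: none → 0 synonymous.
Position 3: AGT → 1 synonymous.
Total: 0 + 0 + 1 = 1.

1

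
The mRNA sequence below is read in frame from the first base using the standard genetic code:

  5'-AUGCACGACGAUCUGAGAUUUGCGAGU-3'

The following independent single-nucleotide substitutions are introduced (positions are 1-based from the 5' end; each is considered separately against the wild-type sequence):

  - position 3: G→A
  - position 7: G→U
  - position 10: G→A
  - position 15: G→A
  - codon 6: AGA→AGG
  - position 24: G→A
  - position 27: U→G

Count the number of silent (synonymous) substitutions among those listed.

3

Codon 1: AUG (Met) → AUA (Ile) — missense.
Codon 3: GAC (Asp) → UAC (Tyr) — missense.
Codon 4: GAU (Asp) → AAU (Asn) — missense.
Codon 5: CUG (Leu) → CUA (Leu) — synonymous.
Codon 6: AGA (Arg) → AGG (Arg) — synonymous.
Codon 8: GCG (Ala) → GCA (Ala) — synonymous.
Codon 9: AGU (Ser) → AGG (Arg) — missense.
Synonymous: 3 of 7.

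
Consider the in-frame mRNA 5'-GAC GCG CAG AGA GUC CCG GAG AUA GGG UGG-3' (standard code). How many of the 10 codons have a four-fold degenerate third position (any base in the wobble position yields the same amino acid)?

4

Codon 1 GAC (Asp): third position 2-fold.
Codon 2 GCG (Ala): third position 4-fold.
Codon 3 CAG (Gln): third position 2-fold.
Codon 4 AGA (Arg): third position 2-fold.
Codon 5 GUC (Val): third position 4-fold.
Codon 6 CCG (Pro): third position 4-fold.
Codon 7 GAG (Glu): third position 2-fold.
Codon 8 AUA (Ile): third position 3-fold.
Codon 9 GGG (Gly): third position 4-fold.
Codon 10 UGG (Trp): third position 1-fold.
Four-fold degenerate third positions: 4.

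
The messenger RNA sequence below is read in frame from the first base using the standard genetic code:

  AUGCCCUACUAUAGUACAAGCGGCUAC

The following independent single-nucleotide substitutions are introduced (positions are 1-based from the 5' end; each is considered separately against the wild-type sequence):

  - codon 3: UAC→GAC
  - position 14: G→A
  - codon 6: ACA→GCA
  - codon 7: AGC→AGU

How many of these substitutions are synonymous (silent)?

Codon 3: UAC (Tyr) → GAC (Asp) — missense.
Codon 5: AGU (Ser) → AAU (Asn) — missense.
Codon 6: ACA (Thr) → GCA (Ala) — missense.
Codon 7: AGC (Ser) → AGU (Ser) — synonymous.
Synonymous: 1 of 4.

1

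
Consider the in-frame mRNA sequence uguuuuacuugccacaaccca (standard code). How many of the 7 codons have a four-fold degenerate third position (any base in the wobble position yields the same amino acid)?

2

Codon 1 UGU (Cys): third position 2-fold.
Codon 2 UUU (Phe): third position 2-fold.
Codon 3 ACU (Thr): third position 4-fold.
Codon 4 UGC (Cys): third position 2-fold.
Codon 5 CAC (His): third position 2-fold.
Codon 6 AAC (Asn): third position 2-fold.
Codon 7 CCA (Pro): third position 4-fold.
Four-fold degenerate third positions: 2.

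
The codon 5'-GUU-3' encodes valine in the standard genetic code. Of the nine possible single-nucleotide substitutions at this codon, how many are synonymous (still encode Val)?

Position 1: none → 0 synonymous.
Position 2: none → 0 synonymous.
Position 3: GUC, GUA, GUG → 3 synonymous.
Total: 0 + 0 + 3 = 3.

3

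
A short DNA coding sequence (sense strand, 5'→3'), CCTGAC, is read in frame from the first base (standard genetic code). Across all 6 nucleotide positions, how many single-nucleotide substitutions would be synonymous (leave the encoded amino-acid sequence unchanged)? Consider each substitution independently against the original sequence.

4

Codon 1 (CCT, Pro): 3 synonymous substitutions.
Codon 2 (GAC, Asp): 1 synonymous substitution.
Total: 3 + 1 = 4.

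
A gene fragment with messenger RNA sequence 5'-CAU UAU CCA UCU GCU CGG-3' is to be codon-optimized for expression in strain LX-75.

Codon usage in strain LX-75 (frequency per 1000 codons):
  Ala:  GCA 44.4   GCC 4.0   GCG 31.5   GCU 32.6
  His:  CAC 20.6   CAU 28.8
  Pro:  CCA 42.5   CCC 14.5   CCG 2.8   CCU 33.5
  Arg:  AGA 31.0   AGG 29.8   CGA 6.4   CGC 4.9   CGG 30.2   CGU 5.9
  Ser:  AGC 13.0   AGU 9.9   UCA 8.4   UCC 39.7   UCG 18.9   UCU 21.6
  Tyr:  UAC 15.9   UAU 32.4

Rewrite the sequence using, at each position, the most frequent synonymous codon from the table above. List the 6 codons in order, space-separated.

CAU UAU CCA UCC GCA AGA

Codon 1 (His): best is CAU at 28.8.
Codon 2 (Tyr): best is UAU at 32.4.
Codon 3 (Pro): best is CCA at 42.5.
Codon 4 (Ser): best is UCC at 39.7.
Codon 5 (Ala): best is GCA at 44.4.
Codon 6 (Arg): best is AGA at 31.0.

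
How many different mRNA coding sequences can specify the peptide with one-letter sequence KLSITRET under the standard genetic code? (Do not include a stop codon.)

41472

Lys: 2 codons.
Leu: 6 codons.
Ser: 6 codons.
Ile: 3 codons.
Thr: 4 codons.
Arg: 6 codons.
Glu: 2 codons.
Thr: 4 codons.
2 × 6 × 6 × 3 × 4 × 6 × 2 × 4 = 41472.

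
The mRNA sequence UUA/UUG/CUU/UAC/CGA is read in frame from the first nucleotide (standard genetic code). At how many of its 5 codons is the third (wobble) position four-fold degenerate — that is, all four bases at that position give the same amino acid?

Codon 1 UUA (Leu): third position 2-fold.
Codon 2 UUG (Leu): third position 2-fold.
Codon 3 CUU (Leu): third position 4-fold.
Codon 4 UAC (Tyr): third position 2-fold.
Codon 5 CGA (Arg): third position 4-fold.
Four-fold degenerate third positions: 2.

2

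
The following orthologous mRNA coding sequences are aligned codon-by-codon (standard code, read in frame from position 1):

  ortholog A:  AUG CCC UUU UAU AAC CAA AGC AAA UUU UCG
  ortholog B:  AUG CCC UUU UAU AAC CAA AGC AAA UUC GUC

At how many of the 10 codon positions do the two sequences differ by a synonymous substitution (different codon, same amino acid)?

1

Codon 1: AUG Met / AUG Met — identical.
Codon 2: CCC Pro / CCC Pro — identical.
Codon 3: UUU Phe / UUU Phe — identical.
Codon 4: UAU Tyr / UAU Tyr — identical.
Codon 5: AAC Asn / AAC Asn — identical.
Codon 6: CAA Gln / CAA Gln — identical.
Codon 7: AGC Ser / AGC Ser — identical.
Codon 8: AAA Lys / AAA Lys — identical.
Codon 9: UUU Phe / UUC Phe — synonymous.
Codon 10: UCG Ser / GUC Val — nonsynonymous.
Synonymous differences: 1.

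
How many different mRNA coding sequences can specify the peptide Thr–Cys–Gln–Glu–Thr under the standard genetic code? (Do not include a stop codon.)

Thr: 4 codons.
Cys: 2 codons.
Gln: 2 codons.
Glu: 2 codons.
Thr: 4 codons.
4 × 2 × 2 × 2 × 4 = 128.

128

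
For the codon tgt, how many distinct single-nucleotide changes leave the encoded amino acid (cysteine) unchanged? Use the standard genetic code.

1

Position 1: none → 0 synonymous.
Position 2: none → 0 synonymous.
Position 3: TGC → 1 synonymous.
Total: 0 + 0 + 1 = 1.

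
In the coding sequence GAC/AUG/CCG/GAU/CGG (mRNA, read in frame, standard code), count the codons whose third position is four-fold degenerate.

2

Codon 1 GAC (Asp): third position 2-fold.
Codon 2 AUG (Met): third position 1-fold.
Codon 3 CCG (Pro): third position 4-fold.
Codon 4 GAU (Asp): third position 2-fold.
Codon 5 CGG (Arg): third position 4-fold.
Four-fold degenerate third positions: 2.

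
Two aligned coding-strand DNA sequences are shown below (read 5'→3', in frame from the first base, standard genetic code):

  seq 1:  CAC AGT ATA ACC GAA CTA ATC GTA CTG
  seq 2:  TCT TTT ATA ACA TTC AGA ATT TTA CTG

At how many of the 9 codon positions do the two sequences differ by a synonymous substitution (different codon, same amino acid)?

Codon 1: CAC His / TCT Ser — nonsynonymous.
Codon 2: AGT Ser / TTT Phe — nonsynonymous.
Codon 3: ATA Ile / ATA Ile — identical.
Codon 4: ACC Thr / ACA Thr — synonymous.
Codon 5: GAA Glu / TTC Phe — nonsynonymous.
Codon 6: CTA Leu / AGA Arg — nonsynonymous.
Codon 7: ATC Ile / ATT Ile — synonymous.
Codon 8: GTA Val / TTA Leu — nonsynonymous.
Codon 9: CTG Leu / CTG Leu — identical.
Synonymous differences: 2.

2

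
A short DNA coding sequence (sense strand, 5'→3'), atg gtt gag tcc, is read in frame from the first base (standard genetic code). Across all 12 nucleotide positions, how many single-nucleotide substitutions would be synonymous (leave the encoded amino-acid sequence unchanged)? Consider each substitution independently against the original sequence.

7

Codon 1 (ATG, Met): 0 synonymous substitutions.
Codon 2 (GTT, Val): 3 synonymous substitutions.
Codon 3 (GAG, Glu): 1 synonymous substitution.
Codon 4 (TCC, Ser): 3 synonymous substitutions.
Total: 0 + 3 + 1 + 3 = 7.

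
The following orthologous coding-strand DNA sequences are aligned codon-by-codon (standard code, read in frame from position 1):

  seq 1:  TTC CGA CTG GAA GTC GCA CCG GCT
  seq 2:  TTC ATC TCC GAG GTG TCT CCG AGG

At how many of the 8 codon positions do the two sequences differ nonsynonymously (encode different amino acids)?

Codon 1: TTC Phe / TTC Phe — identical.
Codon 2: CGA Arg / ATC Ile — nonsynonymous.
Codon 3: CTG Leu / TCC Ser — nonsynonymous.
Codon 4: GAA Glu / GAG Glu — synonymous.
Codon 5: GTC Val / GTG Val — synonymous.
Codon 6: GCA Ala / TCT Ser — nonsynonymous.
Codon 7: CCG Pro / CCG Pro — identical.
Codon 8: GCT Ala / AGG Arg — nonsynonymous.
Nonsynonymous differences: 4.

4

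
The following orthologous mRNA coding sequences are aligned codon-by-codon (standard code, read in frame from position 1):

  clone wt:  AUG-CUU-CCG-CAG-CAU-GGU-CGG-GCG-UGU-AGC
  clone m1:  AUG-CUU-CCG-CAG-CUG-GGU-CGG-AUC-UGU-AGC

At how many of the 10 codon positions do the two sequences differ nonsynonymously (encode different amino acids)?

2

Codon 1: AUG Met / AUG Met — identical.
Codon 2: CUU Leu / CUU Leu — identical.
Codon 3: CCG Pro / CCG Pro — identical.
Codon 4: CAG Gln / CAG Gln — identical.
Codon 5: CAU His / CUG Leu — nonsynonymous.
Codon 6: GGU Gly / GGU Gly — identical.
Codon 7: CGG Arg / CGG Arg — identical.
Codon 8: GCG Ala / AUC Ile — nonsynonymous.
Codon 9: UGU Cys / UGU Cys — identical.
Codon 10: AGC Ser / AGC Ser — identical.
Nonsynonymous differences: 2.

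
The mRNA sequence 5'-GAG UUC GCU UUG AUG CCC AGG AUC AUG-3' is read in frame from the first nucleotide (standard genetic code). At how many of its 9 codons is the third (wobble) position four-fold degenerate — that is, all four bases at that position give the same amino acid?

Codon 1 GAG (Glu): third position 2-fold.
Codon 2 UUC (Phe): third position 2-fold.
Codon 3 GCU (Ala): third position 4-fold.
Codon 4 UUG (Leu): third position 2-fold.
Codon 5 AUG (Met): third position 1-fold.
Codon 6 CCC (Pro): third position 4-fold.
Codon 7 AGG (Arg): third position 2-fold.
Codon 8 AUC (Ile): third position 3-fold.
Codon 9 AUG (Met): third position 1-fold.
Four-fold degenerate third positions: 2.

2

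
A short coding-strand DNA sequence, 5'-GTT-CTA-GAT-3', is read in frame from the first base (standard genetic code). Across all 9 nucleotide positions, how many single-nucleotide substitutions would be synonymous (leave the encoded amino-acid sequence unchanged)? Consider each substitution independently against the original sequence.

8

Codon 1 (GTT, Val): 3 synonymous substitutions.
Codon 2 (CTA, Leu): 4 synonymous substitutions.
Codon 3 (GAT, Asp): 1 synonymous substitution.
Total: 3 + 4 + 1 = 8.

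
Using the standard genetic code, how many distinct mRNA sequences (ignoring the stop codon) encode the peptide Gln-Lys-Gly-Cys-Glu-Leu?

Gln: 2 codons.
Lys: 2 codons.
Gly: 4 codons.
Cys: 2 codons.
Glu: 2 codons.
Leu: 6 codons.
2 × 2 × 4 × 2 × 2 × 6 = 384.

384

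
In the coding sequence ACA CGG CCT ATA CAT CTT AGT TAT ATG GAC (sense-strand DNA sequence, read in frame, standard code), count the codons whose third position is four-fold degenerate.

4

Codon 1 ACA (Thr): third position 4-fold.
Codon 2 CGG (Arg): third position 4-fold.
Codon 3 CCT (Pro): third position 4-fold.
Codon 4 ATA (Ile): third position 3-fold.
Codon 5 CAT (His): third position 2-fold.
Codon 6 CTT (Leu): third position 4-fold.
Codon 7 AGT (Ser): third position 2-fold.
Codon 8 TAT (Tyr): third position 2-fold.
Codon 9 ATG (Met): third position 1-fold.
Codon 10 GAC (Asp): third position 2-fold.
Four-fold degenerate third positions: 4.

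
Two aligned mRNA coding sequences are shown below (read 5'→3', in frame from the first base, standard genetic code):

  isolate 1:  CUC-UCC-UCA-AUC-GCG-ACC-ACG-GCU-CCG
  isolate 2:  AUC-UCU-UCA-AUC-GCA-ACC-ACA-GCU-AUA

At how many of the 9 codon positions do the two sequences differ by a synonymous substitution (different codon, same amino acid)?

Codon 1: CUC Leu / AUC Ile — nonsynonymous.
Codon 2: UCC Ser / UCU Ser — synonymous.
Codon 3: UCA Ser / UCA Ser — identical.
Codon 4: AUC Ile / AUC Ile — identical.
Codon 5: GCG Ala / GCA Ala — synonymous.
Codon 6: ACC Thr / ACC Thr — identical.
Codon 7: ACG Thr / ACA Thr — synonymous.
Codon 8: GCU Ala / GCU Ala — identical.
Codon 9: CCG Pro / AUA Ile — nonsynonymous.
Synonymous differences: 3.

3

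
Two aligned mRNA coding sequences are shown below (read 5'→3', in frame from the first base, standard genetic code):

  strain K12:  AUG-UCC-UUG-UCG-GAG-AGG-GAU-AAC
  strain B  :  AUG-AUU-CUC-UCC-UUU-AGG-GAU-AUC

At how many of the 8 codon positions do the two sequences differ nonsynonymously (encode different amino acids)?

3

Codon 1: AUG Met / AUG Met — identical.
Codon 2: UCC Ser / AUU Ile — nonsynonymous.
Codon 3: UUG Leu / CUC Leu — synonymous.
Codon 4: UCG Ser / UCC Ser — synonymous.
Codon 5: GAG Glu / UUU Phe — nonsynonymous.
Codon 6: AGG Arg / AGG Arg — identical.
Codon 7: GAU Asp / GAU Asp — identical.
Codon 8: AAC Asn / AUC Ile — nonsynonymous.
Nonsynonymous differences: 3.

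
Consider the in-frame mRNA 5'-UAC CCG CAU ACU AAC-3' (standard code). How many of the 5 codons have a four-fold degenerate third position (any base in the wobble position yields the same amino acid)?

Codon 1 UAC (Tyr): third position 2-fold.
Codon 2 CCG (Pro): third position 4-fold.
Codon 3 CAU (His): third position 2-fold.
Codon 4 ACU (Thr): third position 4-fold.
Codon 5 AAC (Asn): third position 2-fold.
Four-fold degenerate third positions: 2.

2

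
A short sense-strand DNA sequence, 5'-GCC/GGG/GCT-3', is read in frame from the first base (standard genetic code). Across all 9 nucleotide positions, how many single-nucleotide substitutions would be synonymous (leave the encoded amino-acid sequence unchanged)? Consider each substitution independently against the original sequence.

9

Codon 1 (GCC, Ala): 3 synonymous substitutions.
Codon 2 (GGG, Gly): 3 synonymous substitutions.
Codon 3 (GCT, Ala): 3 synonymous substitutions.
Total: 3 + 3 + 3 = 9.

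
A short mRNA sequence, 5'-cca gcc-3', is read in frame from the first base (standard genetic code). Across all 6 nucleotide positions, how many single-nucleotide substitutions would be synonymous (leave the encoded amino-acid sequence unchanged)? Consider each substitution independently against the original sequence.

6

Codon 1 (CCA, Pro): 3 synonymous substitutions.
Codon 2 (GCC, Ala): 3 synonymous substitutions.
Total: 3 + 3 = 6.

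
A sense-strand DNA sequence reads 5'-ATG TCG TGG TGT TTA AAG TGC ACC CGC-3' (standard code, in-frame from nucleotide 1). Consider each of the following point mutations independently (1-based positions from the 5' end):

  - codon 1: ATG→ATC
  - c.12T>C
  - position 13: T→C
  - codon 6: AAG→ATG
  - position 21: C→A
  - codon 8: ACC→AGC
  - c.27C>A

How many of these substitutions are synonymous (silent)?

3

Codon 1: ATG (Met) → ATC (Ile) — missense.
Codon 4: TGT (Cys) → TGC (Cys) — synonymous.
Codon 5: TTA (Leu) → CTA (Leu) — synonymous.
Codon 6: AAG (Lys) → ATG (Met) — missense.
Codon 7: TGC (Cys) → TGA (Stop) — nonsense.
Codon 8: ACC (Thr) → AGC (Ser) — missense.
Codon 9: CGC (Arg) → CGA (Arg) — synonymous.
Synonymous: 3 of 7.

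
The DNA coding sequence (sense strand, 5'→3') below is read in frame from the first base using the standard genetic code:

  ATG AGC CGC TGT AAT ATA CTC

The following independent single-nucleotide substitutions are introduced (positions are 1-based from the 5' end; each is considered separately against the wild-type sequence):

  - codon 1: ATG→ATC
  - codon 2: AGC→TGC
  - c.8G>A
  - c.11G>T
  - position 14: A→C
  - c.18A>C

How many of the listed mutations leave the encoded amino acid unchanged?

1

Codon 1: ATG (Met) → ATC (Ile) — missense.
Codon 2: AGC (Ser) → TGC (Cys) — missense.
Codon 3: CGC (Arg) → CAC (His) — missense.
Codon 4: TGT (Cys) → TTT (Phe) — missense.
Codon 5: AAT (Asn) → ACT (Thr) — missense.
Codon 6: ATA (Ile) → ATC (Ile) — synonymous.
Synonymous: 1 of 6.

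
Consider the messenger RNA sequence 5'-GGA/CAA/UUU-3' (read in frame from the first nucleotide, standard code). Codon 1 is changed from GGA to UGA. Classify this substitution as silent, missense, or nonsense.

nonsense

Position 1 falls in codon 1: GGA → Gly.
After the substitution the codon is UGA → Stop.
The new codon is a stop codon, so this is a nonsense mutation.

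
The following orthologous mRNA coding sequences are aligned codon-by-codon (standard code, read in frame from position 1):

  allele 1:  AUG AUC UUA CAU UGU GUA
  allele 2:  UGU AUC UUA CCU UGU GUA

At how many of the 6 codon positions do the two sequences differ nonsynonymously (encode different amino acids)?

2

Codon 1: AUG Met / UGU Cys — nonsynonymous.
Codon 2: AUC Ile / AUC Ile — identical.
Codon 3: UUA Leu / UUA Leu — identical.
Codon 4: CAU His / CCU Pro — nonsynonymous.
Codon 5: UGU Cys / UGU Cys — identical.
Codon 6: GUA Val / GUA Val — identical.
Nonsynonymous differences: 2.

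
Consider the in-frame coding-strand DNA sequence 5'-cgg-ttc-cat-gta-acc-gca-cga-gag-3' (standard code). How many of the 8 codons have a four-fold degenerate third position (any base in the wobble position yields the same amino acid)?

5

Codon 1 CGG (Arg): third position 4-fold.
Codon 2 TTC (Phe): third position 2-fold.
Codon 3 CAT (His): third position 2-fold.
Codon 4 GTA (Val): third position 4-fold.
Codon 5 ACC (Thr): third position 4-fold.
Codon 6 GCA (Ala): third position 4-fold.
Codon 7 CGA (Arg): third position 4-fold.
Codon 8 GAG (Glu): third position 2-fold.
Four-fold degenerate third positions: 5.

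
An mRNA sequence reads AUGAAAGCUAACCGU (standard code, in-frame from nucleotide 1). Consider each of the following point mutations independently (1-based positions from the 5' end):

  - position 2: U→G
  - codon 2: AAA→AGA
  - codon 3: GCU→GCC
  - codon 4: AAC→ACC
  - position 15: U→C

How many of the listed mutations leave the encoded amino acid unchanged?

Codon 1: AUG (Met) → AGG (Arg) — missense.
Codon 2: AAA (Lys) → AGA (Arg) — missense.
Codon 3: GCU (Ala) → GCC (Ala) — synonymous.
Codon 4: AAC (Asn) → ACC (Thr) — missense.
Codon 5: CGU (Arg) → CGC (Arg) — synonymous.
Synonymous: 2 of 5.

2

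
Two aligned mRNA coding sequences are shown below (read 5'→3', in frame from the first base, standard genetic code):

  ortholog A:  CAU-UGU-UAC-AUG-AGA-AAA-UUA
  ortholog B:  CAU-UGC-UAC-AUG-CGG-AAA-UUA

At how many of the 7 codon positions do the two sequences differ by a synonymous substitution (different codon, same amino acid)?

2

Codon 1: CAU His / CAU His — identical.
Codon 2: UGU Cys / UGC Cys — synonymous.
Codon 3: UAC Tyr / UAC Tyr — identical.
Codon 4: AUG Met / AUG Met — identical.
Codon 5: AGA Arg / CGG Arg — synonymous.
Codon 6: AAA Lys / AAA Lys — identical.
Codon 7: UUA Leu / UUA Leu — identical.
Synonymous differences: 2.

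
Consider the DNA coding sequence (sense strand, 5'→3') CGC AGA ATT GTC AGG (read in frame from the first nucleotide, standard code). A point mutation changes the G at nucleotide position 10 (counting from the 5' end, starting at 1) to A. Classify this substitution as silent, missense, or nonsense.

Position 10 falls in codon 4: GTC → Val.
After the substitution the codon is ATC → Ile.
Val ≠ Ile, so this is a missense mutation.

missense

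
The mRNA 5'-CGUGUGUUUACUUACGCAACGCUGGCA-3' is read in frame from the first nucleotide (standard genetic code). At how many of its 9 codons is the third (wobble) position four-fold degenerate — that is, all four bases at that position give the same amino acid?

7

Codon 1 CGU (Arg): third position 4-fold.
Codon 2 GUG (Val): third position 4-fold.
Codon 3 UUU (Phe): third position 2-fold.
Codon 4 ACU (Thr): third position 4-fold.
Codon 5 UAC (Tyr): third position 2-fold.
Codon 6 GCA (Ala): third position 4-fold.
Codon 7 ACG (Thr): third position 4-fold.
Codon 8 CUG (Leu): third position 4-fold.
Codon 9 GCA (Ala): third position 4-fold.
Four-fold degenerate third positions: 7.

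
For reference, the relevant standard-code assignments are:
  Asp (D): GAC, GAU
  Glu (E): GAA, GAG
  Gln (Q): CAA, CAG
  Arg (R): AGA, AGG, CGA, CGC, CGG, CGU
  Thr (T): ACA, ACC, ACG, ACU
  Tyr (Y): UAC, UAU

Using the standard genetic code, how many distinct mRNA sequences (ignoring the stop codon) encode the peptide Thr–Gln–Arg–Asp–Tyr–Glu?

384

Thr: 4 codons.
Gln: 2 codons.
Arg: 6 codons.
Asp: 2 codons.
Tyr: 2 codons.
Glu: 2 codons.
4 × 2 × 6 × 2 × 2 × 2 = 384.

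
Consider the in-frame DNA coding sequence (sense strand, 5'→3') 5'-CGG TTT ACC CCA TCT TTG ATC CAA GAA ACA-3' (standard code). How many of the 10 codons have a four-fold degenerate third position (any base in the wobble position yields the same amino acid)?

5

Codon 1 CGG (Arg): third position 4-fold.
Codon 2 TTT (Phe): third position 2-fold.
Codon 3 ACC (Thr): third position 4-fold.
Codon 4 CCA (Pro): third position 4-fold.
Codon 5 TCT (Ser): third position 4-fold.
Codon 6 TTG (Leu): third position 2-fold.
Codon 7 ATC (Ile): third position 3-fold.
Codon 8 CAA (Gln): third position 2-fold.
Codon 9 GAA (Glu): third position 2-fold.
Codon 10 ACA (Thr): third position 4-fold.
Four-fold degenerate third positions: 5.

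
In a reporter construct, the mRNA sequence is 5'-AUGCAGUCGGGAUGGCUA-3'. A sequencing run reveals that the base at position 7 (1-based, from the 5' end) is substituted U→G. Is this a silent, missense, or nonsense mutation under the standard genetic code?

missense

Position 7 falls in codon 3: UCG → Ser.
After the substitution the codon is GCG → Ala.
Ser ≠ Ala, so this is a missense mutation.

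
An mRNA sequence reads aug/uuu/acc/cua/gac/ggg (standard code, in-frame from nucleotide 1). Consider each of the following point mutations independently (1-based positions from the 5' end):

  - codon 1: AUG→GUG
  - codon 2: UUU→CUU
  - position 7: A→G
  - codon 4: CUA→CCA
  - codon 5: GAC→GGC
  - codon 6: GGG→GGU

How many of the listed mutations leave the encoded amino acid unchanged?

Codon 1: AUG (Met) → GUG (Val) — missense.
Codon 2: UUU (Phe) → CUU (Leu) — missense.
Codon 3: ACC (Thr) → GCC (Ala) — missense.
Codon 4: CUA (Leu) → CCA (Pro) — missense.
Codon 5: GAC (Asp) → GGC (Gly) — missense.
Codon 6: GGG (Gly) → GGU (Gly) — synonymous.
Synonymous: 1 of 6.

1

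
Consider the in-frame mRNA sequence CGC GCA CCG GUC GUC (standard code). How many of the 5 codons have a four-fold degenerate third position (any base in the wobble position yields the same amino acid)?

5

Codon 1 CGC (Arg): third position 4-fold.
Codon 2 GCA (Ala): third position 4-fold.
Codon 3 CCG (Pro): third position 4-fold.
Codon 4 GUC (Val): third position 4-fold.
Codon 5 GUC (Val): third position 4-fold.
Four-fold degenerate third positions: 5.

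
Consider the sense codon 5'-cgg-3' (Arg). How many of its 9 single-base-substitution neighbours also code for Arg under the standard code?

Position 1: AGG → 1 synonymous.
Position 2: none → 0 synonymous.
Position 3: CGU, CGC, CGA → 3 synonymous.
Total: 1 + 0 + 3 = 4.

4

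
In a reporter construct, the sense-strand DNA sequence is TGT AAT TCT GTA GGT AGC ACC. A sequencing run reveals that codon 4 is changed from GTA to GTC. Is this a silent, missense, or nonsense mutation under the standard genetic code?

Position 12 falls in codon 4: GTA → Val.
After the substitution the codon is GTC → Val.
Both encode Val, so the change is synonymous.

silent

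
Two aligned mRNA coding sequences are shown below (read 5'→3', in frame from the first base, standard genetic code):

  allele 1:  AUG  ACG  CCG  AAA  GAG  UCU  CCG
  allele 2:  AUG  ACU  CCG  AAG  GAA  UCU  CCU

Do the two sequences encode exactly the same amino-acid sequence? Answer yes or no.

yes

Codon 1: AUG Met / AUG Met — identical.
Codon 2: ACG Thr / ACU Thr — synonymous.
Codon 3: CCG Pro / CCG Pro — identical.
Codon 4: AAA Lys / AAG Lys — synonymous.
Codon 5: GAG Glu / GAA Glu — synonymous.
Codon 6: UCU Ser / UCU Ser — identical.
Codon 7: CCG Pro / CCU Pro — synonymous.
Nonsynonymous differences: 0 → same protein.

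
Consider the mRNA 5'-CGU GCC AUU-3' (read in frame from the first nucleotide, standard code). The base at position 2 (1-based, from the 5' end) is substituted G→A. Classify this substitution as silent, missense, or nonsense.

Position 2 falls in codon 1: CGU → Arg.
After the substitution the codon is CAU → His.
Arg ≠ His, so this is a missense mutation.

missense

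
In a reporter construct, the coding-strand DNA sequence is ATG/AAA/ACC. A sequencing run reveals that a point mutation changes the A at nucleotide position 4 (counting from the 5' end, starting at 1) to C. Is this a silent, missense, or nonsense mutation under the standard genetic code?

missense

Position 4 falls in codon 2: AAA → Lys.
After the substitution the codon is CAA → Gln.
Lys ≠ Gln, so this is a missense mutation.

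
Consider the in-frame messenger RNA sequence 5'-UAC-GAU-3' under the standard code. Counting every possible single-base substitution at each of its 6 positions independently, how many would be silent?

2

Codon 1 (UAC, Tyr): 1 synonymous substitution.
Codon 2 (GAU, Asp): 1 synonymous substitution.
Total: 1 + 1 = 2.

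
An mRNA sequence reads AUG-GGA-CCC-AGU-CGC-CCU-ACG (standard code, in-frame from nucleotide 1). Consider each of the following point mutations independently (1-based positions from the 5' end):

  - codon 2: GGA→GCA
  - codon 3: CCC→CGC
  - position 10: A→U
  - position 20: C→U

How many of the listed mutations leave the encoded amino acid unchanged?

0

Codon 2: GGA (Gly) → GCA (Ala) — missense.
Codon 3: CCC (Pro) → CGC (Arg) — missense.
Codon 4: AGU (Ser) → UGU (Cys) — missense.
Codon 7: ACG (Thr) → AUG (Met) — missense.
Synonymous: 0 of 4.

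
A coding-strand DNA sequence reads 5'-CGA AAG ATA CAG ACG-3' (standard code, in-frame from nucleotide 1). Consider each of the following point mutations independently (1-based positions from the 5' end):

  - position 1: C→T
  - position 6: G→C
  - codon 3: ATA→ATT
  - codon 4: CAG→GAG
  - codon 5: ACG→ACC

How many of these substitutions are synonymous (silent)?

2

Codon 1: CGA (Arg) → TGA (Stop) — nonsense.
Codon 2: AAG (Lys) → AAC (Asn) — missense.
Codon 3: ATA (Ile) → ATT (Ile) — synonymous.
Codon 4: CAG (Gln) → GAG (Glu) — missense.
Codon 5: ACG (Thr) → ACC (Thr) — synonymous.
Synonymous: 2 of 5.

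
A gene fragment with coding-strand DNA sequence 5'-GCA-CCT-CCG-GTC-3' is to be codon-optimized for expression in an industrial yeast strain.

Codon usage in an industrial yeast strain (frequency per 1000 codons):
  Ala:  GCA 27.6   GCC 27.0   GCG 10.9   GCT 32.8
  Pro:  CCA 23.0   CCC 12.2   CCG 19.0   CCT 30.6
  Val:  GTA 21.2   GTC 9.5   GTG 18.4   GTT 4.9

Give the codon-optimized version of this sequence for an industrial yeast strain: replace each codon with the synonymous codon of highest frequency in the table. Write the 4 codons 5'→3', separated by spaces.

GCT CCT CCT GTA

Codon 1 (Ala): best is GCT at 32.8.
Codon 2 (Pro): best is CCT at 30.6.
Codon 3 (Pro): best is CCT at 30.6.
Codon 4 (Val): best is GTA at 21.2.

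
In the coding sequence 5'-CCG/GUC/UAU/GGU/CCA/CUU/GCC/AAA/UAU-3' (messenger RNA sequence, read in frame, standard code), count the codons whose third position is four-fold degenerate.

6

Codon 1 CCG (Pro): third position 4-fold.
Codon 2 GUC (Val): third position 4-fold.
Codon 3 UAU (Tyr): third position 2-fold.
Codon 4 GGU (Gly): third position 4-fold.
Codon 5 CCA (Pro): third position 4-fold.
Codon 6 CUU (Leu): third position 4-fold.
Codon 7 GCC (Ala): third position 4-fold.
Codon 8 AAA (Lys): third position 2-fold.
Codon 9 UAU (Tyr): third position 2-fold.
Four-fold degenerate third positions: 6.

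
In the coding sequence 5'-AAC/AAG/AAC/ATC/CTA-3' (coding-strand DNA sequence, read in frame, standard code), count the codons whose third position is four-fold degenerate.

1

Codon 1 AAC (Asn): third position 2-fold.
Codon 2 AAG (Lys): third position 2-fold.
Codon 3 AAC (Asn): third position 2-fold.
Codon 4 ATC (Ile): third position 3-fold.
Codon 5 CTA (Leu): third position 4-fold.
Four-fold degenerate third positions: 1.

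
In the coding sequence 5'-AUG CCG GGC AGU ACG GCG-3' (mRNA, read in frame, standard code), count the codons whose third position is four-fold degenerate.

4

Codon 1 AUG (Met): third position 1-fold.
Codon 2 CCG (Pro): third position 4-fold.
Codon 3 GGC (Gly): third position 4-fold.
Codon 4 AGU (Ser): third position 2-fold.
Codon 5 ACG (Thr): third position 4-fold.
Codon 6 GCG (Ala): third position 4-fold.
Four-fold degenerate third positions: 4.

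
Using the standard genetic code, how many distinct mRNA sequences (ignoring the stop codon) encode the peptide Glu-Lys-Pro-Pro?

64

Glu: 2 codons.
Lys: 2 codons.
Pro: 4 codons.
Pro: 4 codons.
2 × 2 × 4 × 4 = 64.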